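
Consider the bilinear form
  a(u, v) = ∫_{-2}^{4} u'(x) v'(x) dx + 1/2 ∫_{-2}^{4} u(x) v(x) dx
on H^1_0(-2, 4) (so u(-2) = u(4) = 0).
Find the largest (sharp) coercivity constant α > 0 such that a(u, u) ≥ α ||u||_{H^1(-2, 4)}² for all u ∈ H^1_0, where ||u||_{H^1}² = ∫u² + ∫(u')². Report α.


α = (π^2 + 18)/(π^2 + 36)

Coercivity of a(·,·) on H^1_0(-2, 4) means a(u, u) ≥ α ||u||_{H^1}² for every u ∈ H^1_0.
The interval has length L = 6, and Poincaré/coercivity depend only on L. Here a(u, u) = ∫(u')² + (1/2)·∫u².
Here 0 < c = 1/2 < 1. The condition a(u,u) ≥ α||u||_{H^1}² reads (1−α)∫(u')² ≥ (α−c)∫u². Any admissible α is ≤ 1 (rapidly oscillating u have ∫u²/∫(u')² → 0), and α = 1 would force 0 ≥ (1−c)∫u², impossible since c < 1; so 1−α > 0. By the sharp Poincaré inequality on H^1_0 of an interval of length L, ∫(u')² ≥ (π/L)²∫u² with equality for the first sine mode sin(π(x−x₀)/L) (x₀ the left endpoint), so the inequality holds for all u iff (1−α)(π/L)² ≥ α − c, i.e. α ≤ ((π/L)² + c)/((π/L)² + 1) = (1 + c(L/π)²)/(1 + (L/π)²). With (π/L)² = π^2/36 and c = 1/2, the largest admissible constant is α = ((π/L)² + c)/((π/L)² + 1).
Simplifying, α = (π^2 + 18)/(π^2 + 36).


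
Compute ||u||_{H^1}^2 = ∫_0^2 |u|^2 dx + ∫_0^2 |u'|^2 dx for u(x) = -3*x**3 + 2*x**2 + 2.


||u||_{H^1}^2 = 2216/7

The H^1 norm (squared) on an interval (0, L) is
  ||u||_{H^1}^2 = ∫_0^L u(x)^2 dx + ∫_0^L u'(x)^2 dx.
Compute u'(x) = -9*x**2 + 4*x.
Then u(x)^2 = 9*x**6 - 12*x**5 + 4*x**4 - 12*x**3 + 8*x**2 + 4 and u'(x)^2 = 81*x**4 - 72*x**3 + 16*x**2.
Integrate each monomial from 0 to 2 using ∫_0^2 c·x^n dx = c·2^(n+1)/(n+1):
  ∫_0^2 u(x)^2 dx = ∫_0^2 (9*x^6 - 12*x^5 + 4*x^4 - 12*x^3 + 8*x^2 + 4) dx. Term by term:
    ∫_0^2 9*x^6 dx = 1152/7;  ∫_0^2 -12*x^5 dx = -128;  ∫_0^2 4*x^4 dx = 128/5;
    ∫_0^2 -12*x^3 dx = -48;  ∫_0^2 8*x^2 dx = 64/3;  ∫_0^2 4 dx = 8.
  Sum: 1152/7 − 128 + 128/5 − 48 + 64/3 + 8 = 4568/105.
  ∫_0^2 u'(x)^2 dx = ∫_0^2 (81*x^4 - 72*x^3 + 16*x^2) dx. Term by term:
    ∫_0^2 81*x^4 dx = 2592/5;  ∫_0^2 -72*x^3 dx = -288;  ∫_0^2 16*x^2 dx = 128/3.
  Sum: 2592/5 − 288 + 128/3 = 4096/15.
Adding: ||u||_{H^1}^2 = 4568/105 + 4096/15 = 2216/7.


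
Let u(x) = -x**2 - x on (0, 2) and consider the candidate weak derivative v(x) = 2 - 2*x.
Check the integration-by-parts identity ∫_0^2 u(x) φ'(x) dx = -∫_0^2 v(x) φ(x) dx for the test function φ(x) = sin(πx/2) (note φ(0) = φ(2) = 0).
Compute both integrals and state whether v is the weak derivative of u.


LHS = 12/π, RHS = 0. No, v is not the weak derivative of u.

u(x) = -x**2 - x, classical derivative u'(x) = -2*x - 1.
φ(x) = sin(πx/2), so φ'(x) = π*cos(π*x/2)/2.
Note φ(0) = φ(2) = 0, so the boundary term u·φ vanishes.
LHS = ∫_0^2 u(x) φ'(x) dx = ∫_0^2 (-π*x^2*cos(π*x/2)/2 - π*x*cos(π*x/2)/2) dx. Term by term:
  ∫_0^2 -π*x*cos(π*x/2)/2 dx = 4/π;  ∫_0^2 -π*x^2*cos(π*x/2)/2 dx = 8/π.
Sum: 4/π + 8/π = 12/π.
So LHS = 12/π.
∫_0^2 v(x) φ(x) dx = ∫_0^2 (-2*x*sin(π*x/2) + 2*sin(π*x/2)) dx. Term by term:
  ∫_0^2 2*sin(π*x/2) dx = 8/π;  ∫_0^2 -2*x*sin(π*x/2) dx = -8/π.
Sum: 8/π − 8/π = 0.
So RHS = -∫_0^2 v(x) φ(x) dx = 0.
LHS − RHS = 12/π ≠ 0, so the identity fails.
(For a valid weak derivative the identity must hold for EVERY test function, in particular this one. The failure shows v is NOT the weak derivative of u.)
Correct weak derivative would be u'(x) = -2*x - 1.


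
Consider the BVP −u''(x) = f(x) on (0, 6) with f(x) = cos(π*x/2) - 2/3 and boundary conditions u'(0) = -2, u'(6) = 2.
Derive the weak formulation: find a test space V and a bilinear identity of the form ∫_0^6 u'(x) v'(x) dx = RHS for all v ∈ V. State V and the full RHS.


V = H^1(0, 6) (v unrestricted at boundary; u is determined up to an additive constant); weak form: ∫_0^6 u'v' dx = ∫_0^6 (cos(π*x/2) - 2/3) v dx + 2·v(6) + 2·v(0) for all v ∈ V.

Multiply both sides by a test function v and integrate from 0 to 6:
  ∫_0^6 −u''(x) v(x) dx = ∫_0^6 f(x) v(x) dx.
Integrate the LHS by parts once:
  ∫_0^6 −u'' v dx = −[u'(x) v(x)]_0^6 + ∫_0^6 u'(x) v'(x) dx.
Thus ∫_0^6 u'(x) v'(x) dx = ∫_0^6 f(x) v(x) dx + [u'(x) v(x)]_0^6.
Choose V so that boundary terms are either known or forced to vanish.
u has inhomogeneous Neumann u'(0) = -2, u'(6) = 2. [u' v]_0^6 = (2)·v(6) − (-2)·v(0) = 2·v(6) + 2·v(0). Take V = H^1(0, 6); boundary term becomes part of RHS.
Weak formulation: find u (satisfying any essential BC) such that ∫_0^6 u'(x) v'(x) dx = ∫_0^6 f v dx + 2·v(6) + 2·v(0) for all v ∈ V (Neumann data are natural BCs: they enter the RHS as boundary terms).
Substituting f(x) = cos(π*x/2) - 2/3, the right-hand side is ∫_0^6 (cos(π*x/2) - 2/3) v dx + 2·v(6) + 2·v(0).
Compatibility check (pure Neumann): taking v ≡ 1 ∈ V gives 0 = ∫_0^6 f dx + (2) − (-2), i.e. ∫_0^6 f dx must equal u'(0) − u'(6) = -4. Indeed ∫_0^6 (cos(π*x/2) - 2/3) dx = -4, so the data are compatible. The solution is then unique only up to an additive constant (fix it e.g. by requiring ∫_0^6 u dx = 0).


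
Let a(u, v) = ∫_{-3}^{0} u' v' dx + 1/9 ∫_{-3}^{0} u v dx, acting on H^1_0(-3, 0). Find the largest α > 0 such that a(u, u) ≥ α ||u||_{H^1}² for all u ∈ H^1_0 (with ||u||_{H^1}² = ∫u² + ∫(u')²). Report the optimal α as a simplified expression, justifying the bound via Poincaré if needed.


α = (1 + π^2)/(9 + π^2)

Coercivity of a(·,·) on H^1_0(-3, 0) means a(u, u) ≥ α ||u||_{H^1}² for every u ∈ H^1_0.
The interval has length L = 3, and Poincaré/coercivity depend only on L. Here a(u, u) = ∫(u')² + (1/9)·∫u².
Here 0 < c = 1/9 < 1. The condition a(u,u) ≥ α||u||_{H^1}² reads (1−α)∫(u')² ≥ (α−c)∫u². Any admissible α is ≤ 1 (rapidly oscillating u have ∫u²/∫(u')² → 0), and α = 1 would force 0 ≥ (1−c)∫u², impossible since c < 1; so 1−α > 0. By the sharp Poincaré inequality on H^1_0 of an interval of length L, ∫(u')² ≥ (π/L)²∫u² with equality for the first sine mode sin(π(x−x₀)/L) (x₀ the left endpoint), so the inequality holds for all u iff (1−α)(π/L)² ≥ α − c, i.e. α ≤ ((π/L)² + c)/((π/L)² + 1) = (1 + c(L/π)²)/(1 + (L/π)²). With (π/L)² = π^2/9 and c = 1/9, the largest admissible constant is α = ((π/L)² + c)/((π/L)² + 1).
Simplifying, α = (1 + π^2)/(9 + π^2).


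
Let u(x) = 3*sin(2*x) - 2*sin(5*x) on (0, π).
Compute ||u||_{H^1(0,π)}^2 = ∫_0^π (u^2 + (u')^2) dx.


||u||_{H^1(0,π)}^2 = 149*π/2

u'(x) = 6*cos(2*x) - 10*cos(5*x).
Expand u² and (u')² and integrate term by term on (0, π), using: for integers n ≥ 1, ∫_0^π sin²(nx) dx = ∫_0^π cos²(nx) dx = π/2; for n ≠ n', ∫_0^π sin(nx)sin(n'x) dx = ∫_0^π cos(nx)cos(n'x) dx = 0; and by product-to-sum, ∫_0^π sin(nx)cos(n'x) dx = ½∫_0^π [sin((n+n')x) + sin((n−n')x)] dx, which is 0 when n+n' is even and 2n/(n²−n'²) when n+n' is odd (it need not vanish on (0, π)).
  u² squared terms: (-2)²·∫sin(5x)² dx = 4·π/2 = 2*π;  (3)²·∫sin(2x)² dx = 9·π/2 = 9*π/2.
  u² cross terms: 2·(-2)·(3)·∫sin(5x)·sin(2x) dx = -12·(0) = 0.
  So ∫_0^π u² dx = 2*π + 9*π/2 + 0 = 13*π/2.
  (u')² squared terms: (-10)²·∫cos(5x)² dx = 100·π/2 = 50*π;  (6)²·∫cos(2x)² dx = 36·π/2 = 18*π.
  (u')² cross terms: 2·(-10)·(6)·∫cos(5x)·cos(2x) dx = -120·(0) = 0.
  So ∫_0^π (u')² dx = 50*π + 18*π + 0 = 68*π.
||u||_{H^1}^2 = (13*π/2) + (68*π) = 149*π/2.


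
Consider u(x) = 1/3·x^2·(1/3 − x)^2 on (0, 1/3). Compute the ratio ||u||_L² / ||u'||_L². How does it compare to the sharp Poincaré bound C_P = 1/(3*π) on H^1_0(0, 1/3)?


||u||_L² / ||u'||_L² = sqrt(3)/18 < C_P = 1/(3*π).

u(x) = 1/3·x^2·(1/3 − x)^2, so u'(x) = 2*x*(3*x - 1)*(6*x - 1)/27.
u(x) = 1/3·x^2·(1/3 − x)^2 vanishes at x = 0 and x = 1/3, so u ∈ H^1_0(0, 1/3). Differentiate via the product rule and integrate the resulting polynomials term by term.
  ∫_0^1/3 u² dx = ∫_0^1/3 (x^8/9 - 4*x^7/27 + 2*x^6/27 - 4*x^5/243 + x^4/729) dx. Term by term:
    ∫_0^1/3 x^8/9 dx = 1/1594323;  ∫_0^1/3 -4*x^7/27 dx = -1/354294;  ∫_0^1/3 2*x^6/27 dx = 2/413343;
    ∫_0^1/3 -4*x^5/243 dx = -2/531441;  ∫_0^1/3 x^4/729 dx = 1/885735.
  Sum: 1/1594323 − 1/354294 + 2/413343 − 2/531441 + 1/885735 = 1/111602610.
  ∫_0^1/3 (u')² dx = ∫_0^1/3 (16*x^6/9 - 16*x^5/9 + 52*x^4/81 - 8*x^3/81 + 4*x^2/729) dx. Term by term:
    ∫_0^1/3 16*x^6/9 dx = 16/137781;  ∫_0^1/3 -16*x^5/9 dx = -8/19683;  ∫_0^1/3 52*x^4/81 dx = 52/98415;
    ∫_0^1/3 -8*x^3/81 dx = -2/6561;  ∫_0^1/3 4*x^2/729 dx = 4/59049.
  Sum: 16/137781 − 8/19683 + 52/98415 − 2/6561 + 4/59049 = 2/2066715.
∫_0^1/3 u² dx = 1/111602610, so ||u||_L² = sqrt(210)/153090.
∫_0^1/3 (u')² dx = 2/2066715, so ||u'||_L² = sqrt(70)/8505.
Ratio ||u||_L² / ||u'||_L² = sqrt(3)/18.
Sharp Poincaré constant on H^1_0(0, 1/3) is C_P = L/π = 1/(3*π), achieved by sin(3*π·x).
A polynomial bump cannot attain the sharp Poincaré constant (only the first sine eigenfunction does), so the ratio is strictly less than C_P, consistent with ||u||_L² ≤ C_P ||u'||_L².


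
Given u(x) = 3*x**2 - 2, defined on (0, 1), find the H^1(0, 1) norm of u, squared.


||u||_{H^1}^2 = 69/5

The H^1 norm (squared) on an interval (0, L) is
  ||u||_{H^1}^2 = ∫_0^L u(x)^2 dx + ∫_0^L u'(x)^2 dx.
Compute u'(x) = 6*x.
Then u(x)^2 = 9*x**4 - 12*x**2 + 4 and u'(x)^2 = 36*x**2.
Integrate each monomial from 0 to 1 using ∫_0^1 c·x^n dx = c·1^(n+1)/(n+1):
  ∫_0^1 u(x)^2 dx = ∫_0^1 (9*x^4 - 12*x^2 + 4) dx. Term by term:
    ∫_0^1 9*x^4 dx = 9/5;  ∫_0^1 -12*x^2 dx = -4;  ∫_0^1 4 dx = 4.
  Sum: 9/5 − 4 + 4 = 9/5.
  ∫_0^1 u'(x)^2 dx = ∫_0^1 (36*x^2) dx. Term by term:
    ∫_0^1 36*x^2 dx = 12.
Adding: ||u||_{H^1}^2 = 9/5 + 12 = 69/5.


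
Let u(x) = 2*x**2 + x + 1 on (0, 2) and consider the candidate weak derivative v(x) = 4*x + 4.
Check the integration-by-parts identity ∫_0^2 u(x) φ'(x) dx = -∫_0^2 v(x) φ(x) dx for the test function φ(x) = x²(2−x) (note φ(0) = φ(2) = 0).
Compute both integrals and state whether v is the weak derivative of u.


LHS = -116/15, RHS = -176/15. No, v is not the weak derivative of u.

u(x) = 2*x**2 + x + 1, classical derivative u'(x) = 4*x + 1.
φ(x) = x²(2−x), so φ'(x) = x*(4 - 3*x).
Note φ(0) = φ(2) = 0, so the boundary term u·φ vanishes.
LHS = ∫_0^2 u(x) φ'(x) dx = ∫_0^2 (-6*x^4 + 5*x^3 + x^2 + 4*x) dx. Term by term:
  ∫_0^2 -6*x^4 dx = -192/5;  ∫_0^2 5*x^3 dx = 20;  ∫_0^2 x^2 dx = 8/3;
  ∫_0^2 4*x dx = 8.
Sum: -192/5 + 20 + 8/3 + 8 = -116/15.
So LHS = -116/15.
∫_0^2 v(x) φ(x) dx = ∫_0^2 (-4*x^4 + 4*x^3 + 8*x^2) dx. Term by term:
  ∫_0^2 -4*x^4 dx = -128/5;  ∫_0^2 4*x^3 dx = 16;  ∫_0^2 8*x^2 dx = 64/3.
Sum: -128/5 + 16 + 64/3 = 176/15.
So RHS = -∫_0^2 v(x) φ(x) dx = -176/15.
LHS − RHS = 4 ≠ 0, so the identity fails.
(For a valid weak derivative the identity must hold for EVERY test function, in particular this one. The failure shows v is NOT the weak derivative of u.)
Correct weak derivative would be u'(x) = 4*x + 1.


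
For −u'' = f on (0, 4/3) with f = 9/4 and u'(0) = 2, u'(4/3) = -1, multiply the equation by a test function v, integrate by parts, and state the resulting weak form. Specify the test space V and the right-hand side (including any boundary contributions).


V = H^1(0, 4/3) (v unrestricted at boundary; u is determined up to an additive constant); weak form: ∫_0^4/3 u'v' dx = ∫_0^4/3 (9/4) v dx − v(4/3) − 2·v(0) for all v ∈ V.

Multiply both sides by a test function v and integrate from 0 to 4/3:
  ∫_0^4/3 −u''(x) v(x) dx = ∫_0^4/3 f(x) v(x) dx.
Integrate the LHS by parts once:
  ∫_0^4/3 −u'' v dx = −[u'(x) v(x)]_0^4/3 + ∫_0^4/3 u'(x) v'(x) dx.
Thus ∫_0^4/3 u'(x) v'(x) dx = ∫_0^4/3 f(x) v(x) dx + [u'(x) v(x)]_0^4/3.
Choose V so that boundary terms are either known or forced to vanish.
u has inhomogeneous Neumann u'(0) = 2, u'(4/3) = -1. [u' v]_0^4/3 = (-1)·v(4/3) − (2)·v(0) = − v(4/3) − 2·v(0). Take V = H^1(0, 4/3); boundary term becomes part of RHS.
Weak formulation: find u (satisfying any essential BC) such that ∫_0^4/3 u'(x) v'(x) dx = ∫_0^4/3 f v dx − v(4/3) − 2·v(0) for all v ∈ V (Neumann data are natural BCs: they enter the RHS as boundary terms).
Substituting f(x) = 9/4, the right-hand side is ∫_0^4/3 (9/4) v dx − v(4/3) − 2·v(0).
Compatibility check (pure Neumann): taking v ≡ 1 ∈ V gives 0 = ∫_0^4/3 f dx + (-1) − (2), i.e. ∫_0^4/3 f dx must equal u'(0) − u'(4/3) = 3. Indeed ∫_0^4/3 (9/4) dx = 3, so the data are compatible. The solution is then unique only up to an additive constant (fix it e.g. by requiring ∫_0^4/3 u dx = 0).


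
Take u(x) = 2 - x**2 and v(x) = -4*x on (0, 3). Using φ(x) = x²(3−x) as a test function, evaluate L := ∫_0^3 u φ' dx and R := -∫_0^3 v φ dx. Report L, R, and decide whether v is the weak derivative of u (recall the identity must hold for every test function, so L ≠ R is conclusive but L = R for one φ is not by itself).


LHS = 243/10, RHS = 243/5. No, v is not the weak derivative of u.

u(x) = 2 - x**2, classical derivative u'(x) = -2*x.
φ(x) = x²(3−x), so φ'(x) = 3*x*(2 - x).
Note φ(0) = φ(3) = 0, so the boundary term u·φ vanishes.
LHS = ∫_0^3 u(x) φ'(x) dx = ∫_0^3 (3*x^4 - 6*x^3 - 6*x^2 + 12*x) dx. Term by term:
  ∫_0^3 3*x^4 dx = 729/5;  ∫_0^3 -6*x^3 dx = -243/2;  ∫_0^3 -6*x^2 dx = -54;
  ∫_0^3 12*x dx = 54.
Sum: 729/5 − 243/2 − 54 + 54 = 243/10.
So LHS = 243/10.
∫_0^3 v(x) φ(x) dx = ∫_0^3 (4*x^4 - 12*x^3) dx. Term by term:
  ∫_0^3 4*x^4 dx = 972/5;  ∫_0^3 -12*x^3 dx = -243.
Sum: 972/5 − 243 = -243/5.
So RHS = -∫_0^3 v(x) φ(x) dx = 243/5.
LHS − RHS = -243/10 ≠ 0, so the identity fails.
(For a valid weak derivative the identity must hold for EVERY test function, in particular this one. The failure shows v is NOT the weak derivative of u.)
Correct weak derivative would be u'(x) = -2*x.


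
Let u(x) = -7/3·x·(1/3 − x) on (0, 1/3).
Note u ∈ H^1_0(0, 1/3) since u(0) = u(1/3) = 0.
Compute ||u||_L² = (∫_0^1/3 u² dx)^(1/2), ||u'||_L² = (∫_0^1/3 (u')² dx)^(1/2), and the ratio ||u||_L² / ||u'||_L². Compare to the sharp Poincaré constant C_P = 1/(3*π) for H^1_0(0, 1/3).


||u||_L² / ||u'||_L² = sqrt(10)/30 < C_P = 1/(3*π).

u(x) = -7/3·x·(1/3 − x), so u'(x) = 14*x/3 - 7/9.
u(x) = -7/3·x·(1/3 − x) vanishes at x = 0 and x = 1/3, so u ∈ H^1_0(0, 1/3). Differentiate via the product rule and integrate the resulting polynomials term by term.
  ∫_0^1/3 u² dx = ∫_0^1/3 (49*x^4/9 - 98*x^3/27 + 49*x^2/81) dx. Term by term:
    ∫_0^1/3 49*x^4/9 dx = 49/10935;  ∫_0^1/3 -98*x^3/27 dx = -49/4374;  ∫_0^1/3 49*x^2/81 dx = 49/6561.
  Sum: 49/10935 − 49/4374 + 49/6561 = 49/65610.
  ∫_0^1/3 (u')² dx = ∫_0^1/3 (196*x^2/9 - 196*x/27 + 49/81) dx. Term by term:
    ∫_0^1/3 196*x^2/9 dx = 196/729;  ∫_0^1/3 -196*x/27 dx = -98/243;  ∫_0^1/3 49/81 dx = 49/243.
  Sum: 196/729 − 98/243 + 49/243 = 49/729.
∫_0^1/3 u² dx = 49/65610, so ||u||_L² = 7*sqrt(10)/810.
∫_0^1/3 (u')² dx = 49/729, so ||u'||_L² = 7/27.
Ratio ||u||_L² / ||u'||_L² = sqrt(10)/30.
Sharp Poincaré constant on H^1_0(0, 1/3) is C_P = L/π = 1/(3*π), achieved by sin(3*π·x).
A polynomial bump cannot attain the sharp Poincaré constant (only the first sine eigenfunction does), so the ratio is strictly less than C_P, consistent with ||u||_L² ≤ C_P ||u'||_L².


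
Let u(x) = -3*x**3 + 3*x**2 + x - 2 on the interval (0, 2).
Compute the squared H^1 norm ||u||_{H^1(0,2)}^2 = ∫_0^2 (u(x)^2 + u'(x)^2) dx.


||u||_{H^1}^2 = 20458/105

The H^1 norm (squared) on an interval (0, L) is
  ||u||_{H^1}^2 = ∫_0^L u(x)^2 dx + ∫_0^L u'(x)^2 dx.
Compute u'(x) = -9*x**2 + 6*x + 1.
Then u(x)^2 = 9*x**6 - 18*x**5 + 3*x**4 + 18*x**3 - 11*x**2 - 4*x + 4 and u'(x)^2 = 81*x**4 - 108*x**3 + 18*x**2 + 12*x + 1.
Integrate each monomial from 0 to 2 using ∫_0^2 c·x^n dx = c·2^(n+1)/(n+1):
  ∫_0^2 u(x)^2 dx = ∫_0^2 (9*x^6 - 18*x^5 + 3*x^4 + 18*x^3 - 11*x^2 - 4*x + 4) dx. Term by term:
    ∫_0^2 9*x^6 dx = 1152/7;  ∫_0^2 -18*x^5 dx = -192;  ∫_0^2 3*x^4 dx = 96/5;
    ∫_0^2 18*x^3 dx = 72;  ∫_0^2 -11*x^2 dx = -88/3;  ∫_0^2 -4*x dx = -8;
    ∫_0^2 4 dx = 8.
  Sum: 1152/7 − 192 + 96/5 + 72 − 88/3 − 8 + 8 = 3616/105.
  ∫_0^2 u'(x)^2 dx = ∫_0^2 (81*x^4 - 108*x^3 + 18*x^2 + 12*x + 1) dx. Term by term:
    ∫_0^2 81*x^4 dx = 2592/5;  ∫_0^2 -108*x^3 dx = -432;  ∫_0^2 18*x^2 dx = 48;
    ∫_0^2 12*x dx = 24;  ∫_0^2 1 dx = 2.
  Sum: 2592/5 − 432 + 48 + 24 + 2 = 802/5.
Adding: ||u||_{H^1}^2 = 3616/105 + 802/5 = 20458/105.


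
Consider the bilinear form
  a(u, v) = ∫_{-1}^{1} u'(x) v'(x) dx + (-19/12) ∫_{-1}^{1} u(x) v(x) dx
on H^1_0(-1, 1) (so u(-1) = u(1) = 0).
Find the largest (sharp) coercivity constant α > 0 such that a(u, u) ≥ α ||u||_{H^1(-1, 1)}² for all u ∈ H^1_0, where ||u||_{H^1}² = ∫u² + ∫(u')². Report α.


α = (-19/3 + π^2)/(4 + π^2)

Coercivity of a(·,·) on H^1_0(-1, 1) means a(u, u) ≥ α ||u||_{H^1}² for every u ∈ H^1_0.
The interval has length L = 2, and Poincaré/coercivity depend only on L. Here a(u, u) = ∫(u')² + (-19/12)·∫u².
Here c = -19/12 < 0 with |c| < (π/L)² = π^2/4, so coercivity still holds. The condition a(u,u) ≥ α||u||_{H^1}² reads (1−α)∫(u')² ≥ (α−c)∫u². Any admissible α is ≤ 1 (rapidly oscillating u have ∫u²/∫(u')² → 0), and α = 1 would force 0 ≥ (1−c)∫u², impossible since c < 1; so 1−α > 0. By the sharp Poincaré inequality on H^1_0 of an interval of length L, ∫(u')² ≥ (π/L)²∫u² with equality for the first sine mode sin(π(x−x₀)/L) (x₀ the left endpoint), so the inequality holds for all u iff (1−α)(π/L)² ≥ α − c, i.e. α ≤ ((π/L)² + c)/((π/L)² + 1) = (1 + c(L/π)²)/(1 + (L/π)²). (Direct route, valid since c ≤ 0: Poincaré gives c∫u² ≥ c(L/π)²∫(u')², so a(u,u) ≥ (1 + c(L/π)²)∫(u')², while ||u||_{H^1}² ≤ (1 + (L/π)²)∫(u')²; dividing yields the same α.) With (π/L)² = π^2/4 and c = -19/12, the largest admissible constant is α = ((π/L)² + c)/((π/L)² + 1).
Simplifying, α = (-19/3 + π^2)/(4 + π^2).


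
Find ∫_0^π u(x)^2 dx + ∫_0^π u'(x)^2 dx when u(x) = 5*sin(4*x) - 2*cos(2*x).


||u||_{H^1(0,π)}^2 = 445*π/2

u'(x) = 4*sin(2*x) + 20*cos(4*x).
Expand u² and (u')² and integrate term by term on (0, π), using: for integers n ≥ 1, ∫_0^π sin²(nx) dx = ∫_0^π cos²(nx) dx = π/2; for n ≠ n', ∫_0^π sin(nx)sin(n'x) dx = ∫_0^π cos(nx)cos(n'x) dx = 0; and by product-to-sum, ∫_0^π sin(nx)cos(n'x) dx = ½∫_0^π [sin((n+n')x) + sin((n−n')x)] dx, which is 0 when n+n' is even and 2n/(n²−n'²) when n+n' is odd (it need not vanish on (0, π)).
  u² squared terms: (-2)²·∫cos(2x)² dx = 4·π/2 = 2*π;  (5)²·∫sin(4x)² dx = 25·π/2 = 25*π/2.
  u² cross terms: 2·(-2)·(5)·∫cos(2x)·sin(4x) dx = -20·(0) = 0.
  So ∫_0^π u² dx = 2*π + 25*π/2 + 0 = 29*π/2.
  (u')² squared terms: (4)²·∫sin(2x)² dx = 16·π/2 = 8*π;  (20)²·∫cos(4x)² dx = 400·π/2 = 200*π.
  (u')² cross terms: 2·(4)·(20)·∫sin(2x)·cos(4x) dx = 160·(0) = 0.
  So ∫_0^π (u')² dx = 8*π + 200*π + 0 = 208*π.
||u||_{H^1}^2 = (29*π/2) + (208*π) = 445*π/2.


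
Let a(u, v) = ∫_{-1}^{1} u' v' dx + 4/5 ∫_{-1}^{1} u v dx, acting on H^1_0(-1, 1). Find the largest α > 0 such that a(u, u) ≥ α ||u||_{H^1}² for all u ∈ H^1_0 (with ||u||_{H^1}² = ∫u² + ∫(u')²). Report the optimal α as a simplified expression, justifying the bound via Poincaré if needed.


α = (16/5 + π^2)/(4 + π^2)

Coercivity of a(·,·) on H^1_0(-1, 1) means a(u, u) ≥ α ||u||_{H^1}² for every u ∈ H^1_0.
The interval has length L = 2, and Poincaré/coercivity depend only on L. Here a(u, u) = ∫(u')² + (4/5)·∫u².
Here 0 < c = 4/5 < 1. The condition a(u,u) ≥ α||u||_{H^1}² reads (1−α)∫(u')² ≥ (α−c)∫u². Any admissible α is ≤ 1 (rapidly oscillating u have ∫u²/∫(u')² → 0), and α = 1 would force 0 ≥ (1−c)∫u², impossible since c < 1; so 1−α > 0. By the sharp Poincaré inequality on H^1_0 of an interval of length L, ∫(u')² ≥ (π/L)²∫u² with equality for the first sine mode sin(π(x−x₀)/L) (x₀ the left endpoint), so the inequality holds for all u iff (1−α)(π/L)² ≥ α − c, i.e. α ≤ ((π/L)² + c)/((π/L)² + 1) = (1 + c(L/π)²)/(1 + (L/π)²). With (π/L)² = π^2/4 and c = 4/5, the largest admissible constant is α = ((π/L)² + c)/((π/L)² + 1).
Simplifying, α = (16/5 + π^2)/(4 + π^2).


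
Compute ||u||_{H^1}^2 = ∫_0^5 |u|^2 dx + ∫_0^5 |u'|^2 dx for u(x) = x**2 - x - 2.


||u||_{H^1}^2 = 2275/6

The H^1 norm (squared) on an interval (0, L) is
  ||u||_{H^1}^2 = ∫_0^L u(x)^2 dx + ∫_0^L u'(x)^2 dx.
Compute u'(x) = 2*x - 1.
Then u(x)^2 = x**4 - 2*x**3 - 3*x**2 + 4*x + 4 and u'(x)^2 = 4*x**2 - 4*x + 1.
Integrate each monomial from 0 to 5 using ∫_0^5 c·x^n dx = c·5^(n+1)/(n+1):
  ∫_0^5 u(x)^2 dx = ∫_0^5 (x^4 - 2*x^3 - 3*x^2 + 4*x + 4) dx. Term by term:
    ∫_0^5 x^4 dx = 625;  ∫_0^5 -2*x^3 dx = -625/2;  ∫_0^5 -3*x^2 dx = -125;
    ∫_0^5 4*x dx = 50;  ∫_0^5 4 dx = 20.
  Sum: 625 − 625/2 − 125 + 50 + 20 = 515/2.
  ∫_0^5 u'(x)^2 dx = ∫_0^5 (4*x^2 - 4*x + 1) dx. Term by term:
    ∫_0^5 4*x^2 dx = 500/3;  ∫_0^5 -4*x dx = -50;  ∫_0^5 1 dx = 5.
  Sum: 500/3 − 50 + 5 = 365/3.
Adding: ||u||_{H^1}^2 = 515/2 + 365/3 = 2275/6.


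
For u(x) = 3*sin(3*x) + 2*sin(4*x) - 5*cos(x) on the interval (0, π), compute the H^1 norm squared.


||u||_{H^1(0,π)}^2 = -64/3 + 104*π

u'(x) = 5*sin(x) + 9*cos(3*x) + 8*cos(4*x).
Expand u² and (u')² and integrate term by term on (0, π), using: for integers n ≥ 1, ∫_0^π sin²(nx) dx = ∫_0^π cos²(nx) dx = π/2; for n ≠ n', ∫_0^π sin(nx)sin(n'x) dx = ∫_0^π cos(nx)cos(n'x) dx = 0; and by product-to-sum, ∫_0^π sin(nx)cos(n'x) dx = ½∫_0^π [sin((n+n')x) + sin((n−n')x)] dx, which is 0 when n+n' is even and 2n/(n²−n'²) when n+n' is odd (it need not vanish on (0, π)).
  u² squared terms: (-5)²·∫cos(x)² dx = 25·π/2 = 25*π/2;  (2)²·∫sin(4x)² dx = 4·π/2 = 2*π;  (3)²·∫sin(3x)² dx = 9·π/2 = 9*π/2.
  u² cross terms: 2·(-5)·(2)·∫cos(x)·sin(4x) dx = -20·(8/15) = -32/3;  2·(-5)·(3)·∫cos(x)·sin(3x) dx = -30·(0) = 0;  2·(2)·(3)·∫sin(4x)·sin(3x) dx = 12·(0) = 0.
  So ∫_0^π u² dx = 25*π/2 + 2*π + 9*π/2 − 32/3 + 0 + 0 = -32/3 + 19*π.
  (u')² squared terms: (5)²·∫sin(x)² dx = 25·π/2 = 25*π/2;  (8)²·∫cos(4x)² dx = 64·π/2 = 32*π;  (9)²·∫cos(3x)² dx = 81·π/2 = 81*π/2.
  (u')² cross terms: 2·(5)·(8)·∫sin(x)·cos(4x) dx = 80·(-2/15) = -32/3;  2·(5)·(9)·∫sin(x)·cos(3x) dx = 90·(0) = 0;  2·(8)·(9)·∫cos(4x)·cos(3x) dx = 144·(0) = 0.
  So ∫_0^π (u')² dx = 25*π/2 + 32*π + 81*π/2 − 32/3 + 0 + 0 = -32/3 + 85*π.
||u||_{H^1}^2 = (-32/3 + 19*π) + (-32/3 + 85*π) = -64/3 + 104*π.


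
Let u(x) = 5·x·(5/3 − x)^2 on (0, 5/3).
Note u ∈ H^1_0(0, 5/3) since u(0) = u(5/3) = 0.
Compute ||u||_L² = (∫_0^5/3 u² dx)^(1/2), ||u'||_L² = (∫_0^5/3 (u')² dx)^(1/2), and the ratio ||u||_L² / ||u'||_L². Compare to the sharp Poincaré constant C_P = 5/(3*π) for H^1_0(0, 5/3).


||u||_L² / ||u'||_L² = 5*sqrt(14)/42 < C_P = 5/(3*π).

u(x) = 5·x·(5/3 − x)^2, so u'(x) = 15*x^2 - 100*x/3 + 125/9.
u(x) = 5·x·(5/3 − x)^2 vanishes at x = 0 and x = 5/3, so u ∈ H^1_0(0, 5/3). Differentiate via the product rule and integrate the resulting polynomials term by term.
  ∫_0^5/3 u² dx = ∫_0^5/3 (25*x^6 - 500*x^5/3 + 1250*x^4/3 - 12500*x^3/27 + 15625*x^2/81) dx. Term by term:
    ∫_0^5/3 25*x^6 dx = 1953125/15309;  ∫_0^5/3 -500*x^5/3 dx = -3906250/6561;  ∫_0^5/3 1250*x^4/3 dx = 781250/729;
    ∫_0^5/3 -12500*x^3/27 dx = -1953125/2187;  ∫_0^5/3 15625*x^2/81 dx = 1953125/6561.
  Sum: 1953125/15309 − 3906250/6561 + 781250/729 − 1953125/2187 + 1953125/6561 = 390625/45927.
  ∫_0^5/3 (u')² dx = ∫_0^5/3 (225*x^4 - 1000*x^3 + 13750*x^2/9 - 25000*x/27 + 15625/81) dx. Term by term:
    ∫_0^5/3 225*x^4 dx = 15625/27;  ∫_0^5/3 -1000*x^3 dx = -156250/81;  ∫_0^5/3 13750*x^2/9 dx = 1718750/729;
    ∫_0^5/3 -25000*x/27 dx = -312500/243;  ∫_0^5/3 15625/81 dx = 78125/243.
  Sum: 15625/27 − 156250/81 + 1718750/729 − 312500/243 + 78125/243 = 31250/729.
∫_0^5/3 u² dx = 390625/45927, so ||u||_L² = 625*sqrt(7)/567.
∫_0^5/3 (u')² dx = 31250/729, so ||u'||_L² = 125*sqrt(2)/27.
Ratio ||u||_L² / ||u'||_L² = 5*sqrt(14)/42.
Sharp Poincaré constant on H^1_0(0, 5/3) is C_P = L/π = 5/(3*π), achieved by sin(3*π/5·x).
A polynomial bump cannot attain the sharp Poincaré constant (only the first sine eigenfunction does), so the ratio is strictly less than C_P, consistent with ||u||_L² ≤ C_P ||u'||_L².


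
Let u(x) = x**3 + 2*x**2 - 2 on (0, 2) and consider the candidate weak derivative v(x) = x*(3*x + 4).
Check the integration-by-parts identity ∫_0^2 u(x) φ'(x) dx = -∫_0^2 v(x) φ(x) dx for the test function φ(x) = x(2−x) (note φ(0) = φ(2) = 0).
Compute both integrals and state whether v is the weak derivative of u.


LHS = -152/15, RHS = -152/15. Yes, v = u' weakly.

u(x) = x**3 + 2*x**2 - 2, classical derivative u'(x) = 3*x**2 + 4*x.
φ(x) = x(2−x), so φ'(x) = 2 - 2*x.
Note φ(0) = φ(2) = 0, so the boundary term u·φ vanishes.
LHS = ∫_0^2 u(x) φ'(x) dx = ∫_0^2 (-2*x^4 - 2*x^3 + 4*x^2 + 4*x - 4) dx. Term by term:
  ∫_0^2 -2*x^4 dx = -64/5;  ∫_0^2 -2*x^3 dx = -8;  ∫_0^2 4*x^2 dx = 32/3;
  ∫_0^2 4*x dx = 8;  ∫_0^2 -4 dx = -8.
Sum: -64/5 − 8 + 32/3 + 8 − 8 = -152/15.
So LHS = -152/15.
∫_0^2 v(x) φ(x) dx = ∫_0^2 (-3*x^4 + 2*x^3 + 8*x^2) dx. Term by term:
  ∫_0^2 -3*x^4 dx = -96/5;  ∫_0^2 2*x^3 dx = 8;  ∫_0^2 8*x^2 dx = 64/3.
Sum: -96/5 + 8 + 64/3 = 152/15.
So RHS = -∫_0^2 v(x) φ(x) dx = -152/15.
LHS = RHS, so the identity holds for this test φ.
Moreover u is smooth here and v(x) = u'(x) = 3*x**2 + 4*x pointwise, so the identity holds for every test function. Hence v is the weak derivative of u.


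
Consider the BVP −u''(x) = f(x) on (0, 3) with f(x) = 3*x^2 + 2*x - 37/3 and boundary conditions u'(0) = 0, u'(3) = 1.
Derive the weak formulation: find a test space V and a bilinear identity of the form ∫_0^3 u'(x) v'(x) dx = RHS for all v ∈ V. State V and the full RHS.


V = H^1(0, 3) (v unrestricted at boundary; u is determined up to an additive constant); weak form: ∫_0^3 u'v' dx = ∫_0^3 (3*x^2 + 2*x - 37/3) v dx + v(3) for all v ∈ V.

Multiply both sides by a test function v and integrate from 0 to 3:
  ∫_0^3 −u''(x) v(x) dx = ∫_0^3 f(x) v(x) dx.
Integrate the LHS by parts once:
  ∫_0^3 −u'' v dx = −[u'(x) v(x)]_0^3 + ∫_0^3 u'(x) v'(x) dx.
Thus ∫_0^3 u'(x) v'(x) dx = ∫_0^3 f(x) v(x) dx + [u'(x) v(x)]_0^3.
Choose V so that boundary terms are either known or forced to vanish.
u has inhomogeneous Neumann u'(0) = 0, u'(3) = 1. [u' v]_0^3 = (1)·v(3) − (0)·v(0) = v(3). Take V = H^1(0, 3); boundary term becomes part of RHS.
Weak formulation: find u (satisfying any essential BC) such that ∫_0^3 u'(x) v'(x) dx = ∫_0^3 f v dx + v(3) for all v ∈ V (Neumann data are natural BCs: they enter the RHS as boundary terms).
Substituting f(x) = 3*x^2 + 2*x - 37/3, the right-hand side is ∫_0^3 (3*x^2 + 2*x - 37/3) v dx + v(3).
Compatibility check (pure Neumann): taking v ≡ 1 ∈ V gives 0 = ∫_0^3 f dx + (1) − (0), i.e. ∫_0^3 f dx must equal u'(0) − u'(3) = -1. Indeed ∫_0^3 (3*x^2 + 2*x - 37/3) dx = -1, so the data are compatible. The solution is then unique only up to an additive constant (fix it e.g. by requiring ∫_0^3 u dx = 0).


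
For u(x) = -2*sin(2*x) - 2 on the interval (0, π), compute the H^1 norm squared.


||u||_{H^1(0,π)}^2 = 14*π

u'(x) = -4*cos(2*x).
Expand u² and (u')² and integrate term by term on (0, π), using: for integers n ≥ 1, ∫_0^π sin²(nx) dx = ∫_0^π cos²(nx) dx = π/2; for n ≠ n', ∫_0^π sin(nx)sin(n'x) dx = ∫_0^π cos(nx)cos(n'x) dx = 0; and by product-to-sum, ∫_0^π sin(nx)cos(n'x) dx = ½∫_0^π [sin((n+n')x) + sin((n−n')x)] dx, which is 0 when n+n' is even and 2n/(n²−n'²) when n+n' is odd (it need not vanish on (0, π)). For the constant mode: ∫_0^π 1 dx = π, ∫_0^π cos(nx) dx = 0, ∫_0^π sin(nx) dx = (1−(−1)^n)/n.
  u² squared terms: (-2)²·∫1 dx = 4·π = 4*π;  (-2)²·∫sin(2x)² dx = 4·π/2 = 2*π.
  u² cross terms: 2·(-2)·(-2)·∫1·sin(2x) dx = 8·(0) = 0.
  So ∫_0^π u² dx = 4*π + 2*π + 0 = 6*π.
  (u')² squared terms: (-4)²·∫cos(2x)² dx = 16·π/2 = 8*π.
  So ∫_0^π (u')² dx = 8*π.
||u||_{H^1}^2 = (6*π) + (8*π) = 14*π.


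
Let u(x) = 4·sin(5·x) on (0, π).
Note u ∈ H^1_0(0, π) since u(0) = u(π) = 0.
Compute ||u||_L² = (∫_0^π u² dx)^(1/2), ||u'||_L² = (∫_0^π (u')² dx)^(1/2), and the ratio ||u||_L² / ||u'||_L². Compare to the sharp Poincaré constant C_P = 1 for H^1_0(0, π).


||u||_L² / ||u'||_L² = 1/5 < C_P = 1.

u(x) = 4·sin(5·x), so u'(x) = 20*cos(5*x).
Writing u(x) = A·sin(kπx/L) with A = 4 and k = 5, use ∫_0^L sin²(kπx/L) dx = L/2 and ∫_0^L cos²(kπx/L) dx = L/2.
u² = 16·sin²(5·x) and (u')² = 400·cos²(5·x), and each of sin², cos² integrates to L/2 = π/2 over (0, π).
∫_0^π u² dx = 8*π, so ||u||_L² = 2*sqrt(2)*sqrt(π).
∫_0^π (u')² dx = 200*π, so ||u'||_L² = 10*sqrt(2)*sqrt(π).
Ratio ||u||_L² / ||u'||_L² = 1/5.
Sharp Poincaré constant on H^1_0(0, π) is C_P = L/π = 1, achieved by sin(x).
This is the k = 5 harmonic; the ratio L/(kπ) is strictly less than C_P = L/π, consistent with the sharp inequality ||u||_L² ≤ C_P ||u'||_L².


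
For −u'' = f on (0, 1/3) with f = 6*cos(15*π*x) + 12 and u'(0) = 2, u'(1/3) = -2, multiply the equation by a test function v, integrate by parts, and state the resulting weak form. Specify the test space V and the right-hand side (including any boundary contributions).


V = H^1(0, 1/3) (v unrestricted at boundary; u is determined up to an additive constant); weak form: ∫_0^1/3 u'v' dx = ∫_0^1/3 (6*cos(15*π*x) + 12) v dx − 2·v(1/3) − 2·v(0) for all v ∈ V.

Multiply both sides by a test function v and integrate from 0 to 1/3:
  ∫_0^1/3 −u''(x) v(x) dx = ∫_0^1/3 f(x) v(x) dx.
Integrate the LHS by parts once:
  ∫_0^1/3 −u'' v dx = −[u'(x) v(x)]_0^1/3 + ∫_0^1/3 u'(x) v'(x) dx.
Thus ∫_0^1/3 u'(x) v'(x) dx = ∫_0^1/3 f(x) v(x) dx + [u'(x) v(x)]_0^1/3.
Choose V so that boundary terms are either known or forced to vanish.
u has inhomogeneous Neumann u'(0) = 2, u'(1/3) = -2. [u' v]_0^1/3 = (-2)·v(1/3) − (2)·v(0) = − 2·v(1/3) − 2·v(0). Take V = H^1(0, 1/3); boundary term becomes part of RHS.
Weak formulation: find u (satisfying any essential BC) such that ∫_0^1/3 u'(x) v'(x) dx = ∫_0^1/3 f v dx − 2·v(1/3) − 2·v(0) for all v ∈ V (Neumann data are natural BCs: they enter the RHS as boundary terms).
Substituting f(x) = 6*cos(15*π*x) + 12, the right-hand side is ∫_0^1/3 (6*cos(15*π*x) + 12) v dx − 2·v(1/3) − 2·v(0).
Compatibility check (pure Neumann): taking v ≡ 1 ∈ V gives 0 = ∫_0^1/3 f dx + (-2) − (2), i.e. ∫_0^1/3 f dx must equal u'(0) − u'(1/3) = 4. Indeed ∫_0^1/3 (6*cos(15*π*x) + 12) dx = 4, so the data are compatible. The solution is then unique only up to an additive constant (fix it e.g. by requiring ∫_0^1/3 u dx = 0).


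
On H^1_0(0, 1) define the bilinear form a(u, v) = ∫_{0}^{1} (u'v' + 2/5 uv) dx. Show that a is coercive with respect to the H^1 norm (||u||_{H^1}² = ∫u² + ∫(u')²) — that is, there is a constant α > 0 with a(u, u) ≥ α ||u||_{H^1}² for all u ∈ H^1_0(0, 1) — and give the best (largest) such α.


α = (2/5 + π^2)/(1 + π^2)

Coercivity of a(·,·) on H^1_0(0, 1) means a(u, u) ≥ α ||u||_{H^1}² for every u ∈ H^1_0.
The interval has length L = 1, and Poincaré/coercivity depend only on L. Here a(u, u) = ∫(u')² + (2/5)·∫u².
Here 0 < c = 2/5 < 1. The condition a(u,u) ≥ α||u||_{H^1}² reads (1−α)∫(u')² ≥ (α−c)∫u². Any admissible α is ≤ 1 (rapidly oscillating u have ∫u²/∫(u')² → 0), and α = 1 would force 0 ≥ (1−c)∫u², impossible since c < 1; so 1−α > 0. By the sharp Poincaré inequality on H^1_0 of an interval of length L, ∫(u')² ≥ (π/L)²∫u² with equality for the first sine mode sin(π(x−x₀)/L) (x₀ the left endpoint), so the inequality holds for all u iff (1−α)(π/L)² ≥ α − c, i.e. α ≤ ((π/L)² + c)/((π/L)² + 1) = (1 + c(L/π)²)/(1 + (L/π)²). With (π/L)² = π^2 and c = 2/5, the largest admissible constant is α = ((π/L)² + c)/((π/L)² + 1).
Simplifying, α = (2/5 + π^2)/(1 + π^2).


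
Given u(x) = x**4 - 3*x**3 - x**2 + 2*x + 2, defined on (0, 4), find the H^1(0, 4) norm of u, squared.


||u||_{H^1}^2 = 1579616/315

The H^1 norm (squared) on an interval (0, L) is
  ||u||_{H^1}^2 = ∫_0^L u(x)^2 dx + ∫_0^L u'(x)^2 dx.
Compute u'(x) = 4*x**3 - 9*x**2 - 2*x + 2.
Then u(x)^2 = x**8 - 6*x**7 + 7*x**6 + 10*x**5 - 7*x**4 - 16*x**3 + 8*x + 4 and u'(x)^2 = 16*x**6 - 72*x**5 + 65*x**4 + 52*x**3 - 32*x**2 - 8*x + 4.
Integrate each monomial from 0 to 4 using ∫_0^4 c·x^n dx = c·4^(n+1)/(n+1):
  ∫_0^4 u(x)^2 dx = ∫_0^4 (x^8 - 6*x^7 + 7*x^6 + 10*x^5 - 7*x^4 - 16*x^3 + 8*x + 4) dx. Term by term:
    ∫_0^4 x^8 dx = 262144/9;  ∫_0^4 -6*x^7 dx = -49152;  ∫_0^4 7*x^6 dx = 16384;
    ∫_0^4 10*x^5 dx = 20480/3;  ∫_0^4 -7*x^4 dx = -7168/5;  ∫_0^4 -16*x^3 dx = -1024;
    ∫_0^4 8*x dx = 64;  ∫_0^4 4 dx = 16.
  Sum: 262144/9 − 49152 + 16384 + 20480/3 − 7168/5 − 1024 + 64 + 16 = 36368/45.
  ∫_0^4 u'(x)^2 dx = ∫_0^4 (16*x^6 - 72*x^5 + 65*x^4 + 52*x^3 - 32*x^2 - 8*x + 4) dx. Term by term:
    ∫_0^4 16*x^6 dx = 262144/7;  ∫_0^4 -72*x^5 dx = -49152;  ∫_0^4 65*x^4 dx = 13312;
    ∫_0^4 52*x^3 dx = 3328;  ∫_0^4 -32*x^2 dx = -2048/3;  ∫_0^4 -8*x dx = -64;
    ∫_0^4 4 dx = 16.
  Sum: 262144/7 − 49152 + 13312 + 3328 − 2048/3 − 64 + 16 = 88336/21.
Adding: ||u||_{H^1}^2 = 36368/45 + 88336/21 = 1579616/315.


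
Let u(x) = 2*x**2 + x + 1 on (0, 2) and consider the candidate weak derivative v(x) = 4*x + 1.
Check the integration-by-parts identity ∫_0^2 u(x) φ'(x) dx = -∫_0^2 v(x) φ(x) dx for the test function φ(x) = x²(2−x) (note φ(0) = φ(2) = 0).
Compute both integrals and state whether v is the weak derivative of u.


LHS = -116/15, RHS = -116/15. Yes, v = u' weakly.

u(x) = 2*x**2 + x + 1, classical derivative u'(x) = 4*x + 1.
φ(x) = x²(2−x), so φ'(x) = x*(4 - 3*x).
Note φ(0) = φ(2) = 0, so the boundary term u·φ vanishes.
LHS = ∫_0^2 u(x) φ'(x) dx = ∫_0^2 (-6*x^4 + 5*x^3 + x^2 + 4*x) dx. Term by term:
  ∫_0^2 -6*x^4 dx = -192/5;  ∫_0^2 5*x^3 dx = 20;  ∫_0^2 x^2 dx = 8/3;
  ∫_0^2 4*x dx = 8.
Sum: -192/5 + 20 + 8/3 + 8 = -116/15.
So LHS = -116/15.
∫_0^2 v(x) φ(x) dx = ∫_0^2 (-4*x^4 + 7*x^3 + 2*x^2) dx. Term by term:
  ∫_0^2 -4*x^4 dx = -128/5;  ∫_0^2 7*x^3 dx = 28;  ∫_0^2 2*x^2 dx = 16/3.
Sum: -128/5 + 28 + 16/3 = 116/15.
So RHS = -∫_0^2 v(x) φ(x) dx = -116/15.
LHS = RHS, so the identity holds for this test φ.
Moreover u is smooth here and v(x) = u'(x) = 4*x + 1 pointwise, so the identity holds for every test function. Hence v is the weak derivative of u.


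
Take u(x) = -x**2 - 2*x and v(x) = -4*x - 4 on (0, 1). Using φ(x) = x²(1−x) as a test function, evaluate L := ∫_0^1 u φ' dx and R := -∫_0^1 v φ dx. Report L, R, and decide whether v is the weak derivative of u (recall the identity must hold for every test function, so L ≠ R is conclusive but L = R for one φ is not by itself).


LHS = 4/15, RHS = 8/15. No, v is not the weak derivative of u.

u(x) = -x**2 - 2*x, classical derivative u'(x) = -2*x - 2.
φ(x) = x²(1−x), so φ'(x) = x*(2 - 3*x).
Note φ(0) = φ(1) = 0, so the boundary term u·φ vanishes.
LHS = ∫_0^1 u(x) φ'(x) dx = ∫_0^1 (3*x^4 + 4*x^3 - 4*x^2) dx. Term by term:
  ∫_0^1 3*x^4 dx = 3/5;  ∫_0^1 4*x^3 dx = 1;  ∫_0^1 -4*x^2 dx = -4/3.
Sum: 3/5 + 1 − 4/3 = 4/15.
So LHS = 4/15.
∫_0^1 v(x) φ(x) dx = ∫_0^1 (4*x^4 - 4*x^2) dx. Term by term:
  ∫_0^1 4*x^4 dx = 4/5;  ∫_0^1 -4*x^2 dx = -4/3.
Sum: 4/5 − 4/3 = -8/15.
So RHS = -∫_0^1 v(x) φ(x) dx = 8/15.
LHS − RHS = -4/15 ≠ 0, so the identity fails.
(For a valid weak derivative the identity must hold for EVERY test function, in particular this one. The failure shows v is NOT the weak derivative of u.)
Correct weak derivative would be u'(x) = -2*x - 2.


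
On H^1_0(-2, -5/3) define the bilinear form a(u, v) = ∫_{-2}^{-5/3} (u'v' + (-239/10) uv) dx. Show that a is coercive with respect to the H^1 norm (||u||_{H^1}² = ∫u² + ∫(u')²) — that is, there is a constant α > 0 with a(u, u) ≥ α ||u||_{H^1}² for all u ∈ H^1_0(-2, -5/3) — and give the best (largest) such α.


α = (-239 + 90*π^2)/(10*(1 + 9*π^2))

Coercivity of a(·,·) on H^1_0(-2, -5/3) means a(u, u) ≥ α ||u||_{H^1}² for every u ∈ H^1_0.
The interval has length L = 1/3, and Poincaré/coercivity depend only on L. Here a(u, u) = ∫(u')² + (-239/10)·∫u².
Here c = -239/10 < 0 with |c| < (π/L)² = 9*π^2, so coercivity still holds. The condition a(u,u) ≥ α||u||_{H^1}² reads (1−α)∫(u')² ≥ (α−c)∫u². Any admissible α is ≤ 1 (rapidly oscillating u have ∫u²/∫(u')² → 0), and α = 1 would force 0 ≥ (1−c)∫u², impossible since c < 1; so 1−α > 0. By the sharp Poincaré inequality on H^1_0 of an interval of length L, ∫(u')² ≥ (π/L)²∫u² with equality for the first sine mode sin(π(x−x₀)/L) (x₀ the left endpoint), so the inequality holds for all u iff (1−α)(π/L)² ≥ α − c, i.e. α ≤ ((π/L)² + c)/((π/L)² + 1) = (1 + c(L/π)²)/(1 + (L/π)²). (Direct route, valid since c ≤ 0: Poincaré gives c∫u² ≥ c(L/π)²∫(u')², so a(u,u) ≥ (1 + c(L/π)²)∫(u')², while ||u||_{H^1}² ≤ (1 + (L/π)²)∫(u')²; dividing yields the same α.) With (π/L)² = 9*π^2 and c = -239/10, the largest admissible constant is α = ((π/L)² + c)/((π/L)² + 1).
Simplifying, α = (-239 + 90*π^2)/(10*(1 + 9*π^2)).


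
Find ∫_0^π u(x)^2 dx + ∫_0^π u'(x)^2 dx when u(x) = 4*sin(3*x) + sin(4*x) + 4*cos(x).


||u||_{H^1(0,π)}^2 = 128/15 + 209*π/2

u'(x) = -4*sin(x) + 12*cos(3*x) + 4*cos(4*x).
Expand u² and (u')² and integrate term by term on (0, π), using: for integers n ≥ 1, ∫_0^π sin²(nx) dx = ∫_0^π cos²(nx) dx = π/2; for n ≠ n', ∫_0^π sin(nx)sin(n'x) dx = ∫_0^π cos(nx)cos(n'x) dx = 0; and by product-to-sum, ∫_0^π sin(nx)cos(n'x) dx = ½∫_0^π [sin((n+n')x) + sin((n−n')x)] dx, which is 0 when n+n' is even and 2n/(n²−n'²) when n+n' is odd (it need not vanish on (0, π)).
  u² squared terms: (4)²·∫cos(x)² dx = 16·π/2 = 8*π;  (4)²·∫sin(3x)² dx = 16·π/2 = 8*π;  (1)²·∫sin(4x)² dx = 1·π/2 = π/2.
  u² cross terms: 2·(4)·(4)·∫cos(x)·sin(3x) dx = 32·(0) = 0;  2·(4)·(1)·∫cos(x)·sin(4x) dx = 8·(8/15) = 64/15;  2·(4)·(1)·∫sin(3x)·sin(4x) dx = 8·(0) = 0.
  So ∫_0^π u² dx = 8*π + 8*π + π/2 + 0 + 64/15 + 0 = 64/15 + 33*π/2.
  (u')² squared terms: (-4)²·∫sin(x)² dx = 16·π/2 = 8*π;  (4)²·∫cos(4x)² dx = 16·π/2 = 8*π;  (12)²·∫cos(3x)² dx = 144·π/2 = 72*π.
  (u')² cross terms: 2·(-4)·(4)·∫sin(x)·cos(4x) dx = -32·(-2/15) = 64/15;  2·(-4)·(12)·∫sin(x)·cos(3x) dx = -96·(0) = 0;  2·(4)·(12)·∫cos(4x)·cos(3x) dx = 96·(0) = 0.
  So ∫_0^π (u')² dx = 8*π + 8*π + 72*π + 64/15 + 0 + 0 = 64/15 + 88*π.
||u||_{H^1}^2 = (64/15 + 33*π/2) + (64/15 + 88*π) = 128/15 + 209*π/2.


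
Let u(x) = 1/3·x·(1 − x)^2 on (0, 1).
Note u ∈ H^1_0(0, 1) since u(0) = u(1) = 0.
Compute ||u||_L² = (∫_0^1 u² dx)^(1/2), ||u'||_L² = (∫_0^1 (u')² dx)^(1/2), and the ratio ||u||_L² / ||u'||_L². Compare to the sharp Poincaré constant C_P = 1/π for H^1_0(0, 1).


||u||_L² / ||u'||_L² = sqrt(14)/14 < C_P = 1/π.

u(x) = 1/3·x·(1 − x)^2, so u'(x) = (x - 1)*(3*x - 1)/3.
u(x) = 1/3·x·(1 − x)^2 vanishes at x = 0 and x = 1, so u ∈ H^1_0(0, 1). Differentiate via the product rule and integrate the resulting polynomials term by term.
  ∫_0^1 u² dx = ∫_0^1 (x^6/9 - 4*x^5/9 + 2*x^4/3 - 4*x^3/9 + x^2/9) dx. Term by term:
    ∫_0^1 x^6/9 dx = 1/63;  ∫_0^1 -4*x^5/9 dx = -2/27;  ∫_0^1 2*x^4/3 dx = 2/15;
    ∫_0^1 -4*x^3/9 dx = -1/9;  ∫_0^1 x^2/9 dx = 1/27.
  Sum: 1/63 − 2/27 + 2/15 − 1/9 + 1/27 = 1/945.
  ∫_0^1 (u')² dx = ∫_0^1 (x^4 - 8*x^3/3 + 22*x^2/9 - 8*x/9 + 1/9) dx. Term by term:
    ∫_0^1 x^4 dx = 1/5;  ∫_0^1 -8*x^3/3 dx = -2/3;  ∫_0^1 22*x^2/9 dx = 22/27;
    ∫_0^1 -8*x/9 dx = -4/9;  ∫_0^1 1/9 dx = 1/9.
  Sum: 1/5 − 2/3 + 22/27 − 4/9 + 1/9 = 2/135.
∫_0^1 u² dx = 1/945, so ||u||_L² = sqrt(105)/315.
∫_0^1 (u')² dx = 2/135, so ||u'||_L² = sqrt(30)/45.
Ratio ||u||_L² / ||u'||_L² = sqrt(14)/14.
Sharp Poincaré constant on H^1_0(0, 1) is C_P = L/π = 1/π, achieved by sin(π·x).
A polynomial bump cannot attain the sharp Poincaré constant (only the first sine eigenfunction does), so the ratio is strictly less than C_P, consistent with ||u||_L² ≤ C_P ||u'||_L².
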